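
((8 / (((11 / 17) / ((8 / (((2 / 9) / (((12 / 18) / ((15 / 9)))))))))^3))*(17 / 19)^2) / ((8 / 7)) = 3709711498752 / 60061375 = 61765.34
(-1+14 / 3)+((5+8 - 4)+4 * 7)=122 / 3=40.67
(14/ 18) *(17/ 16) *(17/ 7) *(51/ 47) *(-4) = -4913/ 564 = -8.71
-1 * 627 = -627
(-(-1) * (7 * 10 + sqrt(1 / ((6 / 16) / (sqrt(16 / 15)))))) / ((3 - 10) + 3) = -35 / 2 - sqrt(2) * 3^(1 / 4) * 5^(3 / 4) / 15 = -17.91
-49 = -49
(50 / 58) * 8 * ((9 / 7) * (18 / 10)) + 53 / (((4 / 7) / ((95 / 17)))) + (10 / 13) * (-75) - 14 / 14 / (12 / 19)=63928937 / 134589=474.99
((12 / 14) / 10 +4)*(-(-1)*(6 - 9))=-429 / 35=-12.26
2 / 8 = 1 / 4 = 0.25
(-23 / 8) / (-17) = 23 / 136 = 0.17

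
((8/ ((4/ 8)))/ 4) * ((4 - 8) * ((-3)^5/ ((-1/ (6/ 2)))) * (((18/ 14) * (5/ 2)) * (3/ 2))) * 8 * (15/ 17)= -47239200/ 119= -396968.07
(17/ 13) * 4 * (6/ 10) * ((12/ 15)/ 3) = 272/ 325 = 0.84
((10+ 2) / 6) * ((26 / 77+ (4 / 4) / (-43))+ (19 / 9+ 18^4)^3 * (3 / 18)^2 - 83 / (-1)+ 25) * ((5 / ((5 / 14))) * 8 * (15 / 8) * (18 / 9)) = 27924343494339311944730 / 1034451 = 26994360771403683.64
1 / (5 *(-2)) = -1 / 10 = -0.10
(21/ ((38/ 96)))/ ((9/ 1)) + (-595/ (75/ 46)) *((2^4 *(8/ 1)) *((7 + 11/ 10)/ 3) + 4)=-181794088/ 1425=-127574.80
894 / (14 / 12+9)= 5364 / 61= 87.93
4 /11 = 0.36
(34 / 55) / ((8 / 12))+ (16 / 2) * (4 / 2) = 931 / 55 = 16.93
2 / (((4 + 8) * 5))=1 / 30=0.03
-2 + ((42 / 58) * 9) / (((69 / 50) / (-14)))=-45434 / 667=-68.12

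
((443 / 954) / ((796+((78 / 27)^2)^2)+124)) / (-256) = -322947 / 176196653056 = -0.00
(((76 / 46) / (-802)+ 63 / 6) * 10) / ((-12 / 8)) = -1936450 / 27669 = -69.99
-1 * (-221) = 221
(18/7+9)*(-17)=-196.71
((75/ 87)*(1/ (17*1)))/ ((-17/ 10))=-250/ 8381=-0.03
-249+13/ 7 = -1730/ 7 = -247.14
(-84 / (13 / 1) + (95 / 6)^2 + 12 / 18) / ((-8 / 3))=-114613 / 1248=-91.84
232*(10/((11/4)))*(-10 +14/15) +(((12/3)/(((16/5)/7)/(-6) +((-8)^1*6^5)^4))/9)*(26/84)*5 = -595363758027130649095289353/77835810784163093544564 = -7648.97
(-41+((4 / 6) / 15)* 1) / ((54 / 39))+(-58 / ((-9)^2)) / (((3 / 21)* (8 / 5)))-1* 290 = -522793 / 1620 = -322.71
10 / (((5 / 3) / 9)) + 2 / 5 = 272 / 5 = 54.40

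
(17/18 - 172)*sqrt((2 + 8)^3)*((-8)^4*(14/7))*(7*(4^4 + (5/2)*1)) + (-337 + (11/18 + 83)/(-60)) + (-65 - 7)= -80183630693.53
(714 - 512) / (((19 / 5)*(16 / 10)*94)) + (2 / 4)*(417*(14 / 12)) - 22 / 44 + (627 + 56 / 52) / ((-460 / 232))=-6841489 / 92872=-73.67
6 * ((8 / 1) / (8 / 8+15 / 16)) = 768 / 31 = 24.77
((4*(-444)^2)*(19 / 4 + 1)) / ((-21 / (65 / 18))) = -16373240 / 21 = -779678.10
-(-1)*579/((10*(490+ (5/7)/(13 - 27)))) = 9457/80025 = 0.12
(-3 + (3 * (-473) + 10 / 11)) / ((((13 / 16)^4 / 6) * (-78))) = 1024458752 / 4084223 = 250.83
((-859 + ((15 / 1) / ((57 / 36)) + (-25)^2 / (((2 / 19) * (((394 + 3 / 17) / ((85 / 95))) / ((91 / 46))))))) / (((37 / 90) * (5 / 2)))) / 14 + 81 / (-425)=-36990117221121 / 644673390550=-57.38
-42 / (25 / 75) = -126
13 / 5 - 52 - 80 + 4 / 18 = -5813 / 45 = -129.18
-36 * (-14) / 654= 84 / 109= 0.77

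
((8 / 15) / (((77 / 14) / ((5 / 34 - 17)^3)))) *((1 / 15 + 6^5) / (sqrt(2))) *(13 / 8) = -31696838211129 *sqrt(2) / 10808600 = -4147262.22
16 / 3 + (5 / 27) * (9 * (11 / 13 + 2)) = 131 / 13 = 10.08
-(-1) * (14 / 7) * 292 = 584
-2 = -2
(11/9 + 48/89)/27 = 1411/21627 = 0.07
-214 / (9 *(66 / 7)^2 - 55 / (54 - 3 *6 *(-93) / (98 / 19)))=-194504814 / 727062941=-0.27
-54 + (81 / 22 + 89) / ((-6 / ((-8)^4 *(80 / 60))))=-84415.05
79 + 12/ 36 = 238/ 3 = 79.33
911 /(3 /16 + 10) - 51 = 6263 /163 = 38.42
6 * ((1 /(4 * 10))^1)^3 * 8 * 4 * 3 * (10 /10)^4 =9 /1000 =0.01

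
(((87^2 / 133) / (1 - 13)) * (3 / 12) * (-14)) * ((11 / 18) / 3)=9251 / 2736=3.38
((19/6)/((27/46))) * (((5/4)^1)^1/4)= 2185/1296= 1.69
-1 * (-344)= 344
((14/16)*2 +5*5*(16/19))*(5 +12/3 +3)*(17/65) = 88383/1235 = 71.57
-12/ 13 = -0.92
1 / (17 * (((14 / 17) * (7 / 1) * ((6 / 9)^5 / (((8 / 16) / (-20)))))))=-243 / 125440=-0.00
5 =5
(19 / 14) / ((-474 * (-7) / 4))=19 / 11613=0.00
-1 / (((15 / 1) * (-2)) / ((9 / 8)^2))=27 / 640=0.04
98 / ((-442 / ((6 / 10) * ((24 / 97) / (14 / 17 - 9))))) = 3528 / 876395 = 0.00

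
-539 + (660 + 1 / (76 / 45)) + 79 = 15245 / 76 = 200.59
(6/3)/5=2/5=0.40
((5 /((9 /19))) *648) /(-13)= -6840 /13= -526.15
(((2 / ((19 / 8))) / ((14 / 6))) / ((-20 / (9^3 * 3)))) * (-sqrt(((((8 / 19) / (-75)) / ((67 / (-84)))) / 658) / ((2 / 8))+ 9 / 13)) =26244 * sqrt(10471411673021) / 2586194975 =32.84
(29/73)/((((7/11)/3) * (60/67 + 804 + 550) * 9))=21373/139162674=0.00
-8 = -8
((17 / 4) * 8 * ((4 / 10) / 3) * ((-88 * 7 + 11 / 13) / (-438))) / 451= 24718 / 1750905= 0.01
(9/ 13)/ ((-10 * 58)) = -9/ 7540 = -0.00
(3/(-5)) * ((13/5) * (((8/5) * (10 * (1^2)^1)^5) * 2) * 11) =-5491200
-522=-522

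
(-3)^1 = -3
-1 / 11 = -0.09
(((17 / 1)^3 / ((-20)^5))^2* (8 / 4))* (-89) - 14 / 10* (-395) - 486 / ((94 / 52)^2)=4572365174529797031 / 11310080000000000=404.27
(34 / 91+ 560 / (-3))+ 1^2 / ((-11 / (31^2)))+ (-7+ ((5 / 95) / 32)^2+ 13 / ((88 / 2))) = -311229267781 / 1110100992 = -280.36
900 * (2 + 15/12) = 2925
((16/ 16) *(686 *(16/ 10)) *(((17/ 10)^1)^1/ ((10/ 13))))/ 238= 1274/ 125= 10.19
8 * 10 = 80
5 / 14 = 0.36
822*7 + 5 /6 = 34529 /6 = 5754.83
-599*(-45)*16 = 431280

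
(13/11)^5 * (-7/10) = -2599051/1610510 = -1.61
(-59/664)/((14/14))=-59/664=-0.09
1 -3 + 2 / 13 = -24 / 13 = -1.85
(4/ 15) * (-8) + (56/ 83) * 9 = 4904/ 1245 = 3.94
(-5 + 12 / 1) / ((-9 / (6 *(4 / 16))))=-7 / 6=-1.17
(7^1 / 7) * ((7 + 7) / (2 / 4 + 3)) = 4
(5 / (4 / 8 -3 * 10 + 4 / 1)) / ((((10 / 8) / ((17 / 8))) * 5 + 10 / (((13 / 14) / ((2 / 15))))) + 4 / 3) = -65 / 1893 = -0.03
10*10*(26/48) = 325/6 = 54.17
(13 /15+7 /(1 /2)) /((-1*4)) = -223 /60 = -3.72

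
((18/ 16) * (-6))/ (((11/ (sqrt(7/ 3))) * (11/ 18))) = -81 * sqrt(21)/ 242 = -1.53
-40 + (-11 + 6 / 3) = -49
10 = 10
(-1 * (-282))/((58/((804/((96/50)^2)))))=1060.41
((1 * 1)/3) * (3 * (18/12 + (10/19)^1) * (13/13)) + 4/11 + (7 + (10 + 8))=11449/418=27.39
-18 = -18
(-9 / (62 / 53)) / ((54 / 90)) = -795 / 62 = -12.82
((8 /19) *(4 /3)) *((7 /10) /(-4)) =-28 /285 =-0.10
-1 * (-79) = 79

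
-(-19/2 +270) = -521/2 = -260.50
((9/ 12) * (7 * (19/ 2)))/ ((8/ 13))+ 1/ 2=5219/ 64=81.55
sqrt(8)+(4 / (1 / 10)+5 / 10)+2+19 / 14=2 * sqrt(2)+307 / 7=46.69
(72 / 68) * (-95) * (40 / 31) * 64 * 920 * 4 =-16109568000 / 527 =-30568440.23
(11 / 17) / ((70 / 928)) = 5104 / 595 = 8.58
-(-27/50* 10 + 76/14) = -1/35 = -0.03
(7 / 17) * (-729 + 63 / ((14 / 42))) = -222.35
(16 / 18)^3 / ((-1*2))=-256 / 729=-0.35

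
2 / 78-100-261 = -14078 / 39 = -360.97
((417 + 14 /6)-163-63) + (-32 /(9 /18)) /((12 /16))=108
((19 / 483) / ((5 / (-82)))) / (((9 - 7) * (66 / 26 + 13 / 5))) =-10127 / 161322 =-0.06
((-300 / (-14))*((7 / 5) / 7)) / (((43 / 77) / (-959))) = -316470 / 43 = -7359.77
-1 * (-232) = 232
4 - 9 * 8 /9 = -4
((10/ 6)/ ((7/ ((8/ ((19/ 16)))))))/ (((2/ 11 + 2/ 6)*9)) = 7040/ 20349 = 0.35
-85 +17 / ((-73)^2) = -452948 / 5329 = -85.00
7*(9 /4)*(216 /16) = 1701 /8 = 212.62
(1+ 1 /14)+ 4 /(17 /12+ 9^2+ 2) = 15867 /14182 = 1.12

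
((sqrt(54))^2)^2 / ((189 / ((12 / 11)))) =1296 / 77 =16.83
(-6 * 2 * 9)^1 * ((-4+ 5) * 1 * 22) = -2376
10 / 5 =2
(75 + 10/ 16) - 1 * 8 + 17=677/ 8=84.62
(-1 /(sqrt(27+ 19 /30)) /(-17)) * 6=6 * sqrt(24870) /14093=0.07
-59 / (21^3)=-59 / 9261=-0.01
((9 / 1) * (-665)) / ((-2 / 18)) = 53865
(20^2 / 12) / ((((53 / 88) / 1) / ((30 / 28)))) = 59.30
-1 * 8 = -8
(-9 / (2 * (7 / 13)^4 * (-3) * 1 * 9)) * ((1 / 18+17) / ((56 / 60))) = 43841135 / 1210104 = 36.23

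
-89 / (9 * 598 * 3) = -0.01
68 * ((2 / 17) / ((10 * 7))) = 4 / 35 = 0.11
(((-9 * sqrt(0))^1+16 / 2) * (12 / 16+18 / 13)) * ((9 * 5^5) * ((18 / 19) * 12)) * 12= 16183800000 / 247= 65521457.49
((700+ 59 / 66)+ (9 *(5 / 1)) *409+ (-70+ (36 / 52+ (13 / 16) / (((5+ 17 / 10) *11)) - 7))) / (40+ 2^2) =4375741715 / 10117536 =432.49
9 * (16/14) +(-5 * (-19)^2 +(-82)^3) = -3872139/7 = -553162.71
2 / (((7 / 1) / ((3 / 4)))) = 3 / 14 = 0.21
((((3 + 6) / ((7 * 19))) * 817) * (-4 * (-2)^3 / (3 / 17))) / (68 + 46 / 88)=146.30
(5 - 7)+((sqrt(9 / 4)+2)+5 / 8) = 17 / 8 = 2.12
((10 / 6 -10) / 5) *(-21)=35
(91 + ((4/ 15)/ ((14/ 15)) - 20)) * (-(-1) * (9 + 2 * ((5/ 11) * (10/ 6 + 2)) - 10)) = 499/ 3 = 166.33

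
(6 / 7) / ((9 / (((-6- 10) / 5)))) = -32 / 105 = -0.30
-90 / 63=-10 / 7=-1.43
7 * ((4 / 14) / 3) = 2 / 3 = 0.67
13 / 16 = 0.81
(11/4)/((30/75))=55/8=6.88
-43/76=-0.57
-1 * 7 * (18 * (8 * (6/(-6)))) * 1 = 1008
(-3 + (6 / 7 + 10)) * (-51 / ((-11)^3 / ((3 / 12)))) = 255 / 3388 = 0.08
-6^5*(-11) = 85536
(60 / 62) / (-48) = -5 / 248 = -0.02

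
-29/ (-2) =29/ 2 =14.50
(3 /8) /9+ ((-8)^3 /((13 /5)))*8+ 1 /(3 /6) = -490883 /312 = -1573.34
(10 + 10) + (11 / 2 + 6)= 63 / 2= 31.50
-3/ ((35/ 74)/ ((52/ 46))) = -5772/ 805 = -7.17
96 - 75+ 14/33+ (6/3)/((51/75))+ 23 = 26572/561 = 47.37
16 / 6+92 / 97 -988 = -286456 / 291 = -984.38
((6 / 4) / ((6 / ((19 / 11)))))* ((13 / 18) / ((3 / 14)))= 1729 / 1188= 1.46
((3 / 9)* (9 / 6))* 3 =3 / 2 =1.50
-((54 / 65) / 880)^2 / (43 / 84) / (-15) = 5103 / 43965350000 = 0.00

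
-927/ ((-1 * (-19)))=-927/ 19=-48.79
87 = 87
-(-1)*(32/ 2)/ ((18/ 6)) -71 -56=-365/ 3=-121.67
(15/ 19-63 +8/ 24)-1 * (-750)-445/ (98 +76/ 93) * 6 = 34630570/ 52383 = 661.10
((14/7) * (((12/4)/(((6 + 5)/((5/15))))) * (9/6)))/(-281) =-0.00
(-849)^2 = 720801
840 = 840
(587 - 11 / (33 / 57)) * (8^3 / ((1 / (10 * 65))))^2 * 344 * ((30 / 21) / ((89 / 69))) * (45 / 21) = 51360314761304288.01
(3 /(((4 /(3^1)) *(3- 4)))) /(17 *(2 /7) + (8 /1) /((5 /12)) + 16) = -315 /5608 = -0.06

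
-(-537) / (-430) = -537 / 430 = -1.25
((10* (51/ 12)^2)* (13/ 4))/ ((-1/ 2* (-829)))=18785/ 13264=1.42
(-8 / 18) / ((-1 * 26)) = 2 / 117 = 0.02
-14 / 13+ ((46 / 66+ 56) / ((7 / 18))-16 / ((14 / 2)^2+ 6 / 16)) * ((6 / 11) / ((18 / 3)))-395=-1665157803 / 4349345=-382.85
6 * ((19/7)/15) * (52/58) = 0.97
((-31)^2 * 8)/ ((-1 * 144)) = -961/ 18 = -53.39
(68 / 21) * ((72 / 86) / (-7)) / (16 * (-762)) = 17 / 535178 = 0.00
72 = 72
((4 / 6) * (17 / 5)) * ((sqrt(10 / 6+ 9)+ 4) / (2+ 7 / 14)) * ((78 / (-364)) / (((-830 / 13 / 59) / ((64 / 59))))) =56576 * sqrt(6) / 217875+ 56576 / 72625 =1.42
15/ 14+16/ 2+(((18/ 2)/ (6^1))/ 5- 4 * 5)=-372/ 35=-10.63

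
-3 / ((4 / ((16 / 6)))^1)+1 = -1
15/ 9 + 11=38/ 3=12.67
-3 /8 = -0.38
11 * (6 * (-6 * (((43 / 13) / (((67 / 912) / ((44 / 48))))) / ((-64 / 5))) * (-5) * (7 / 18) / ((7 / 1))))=-2471425 / 6968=-354.68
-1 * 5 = -5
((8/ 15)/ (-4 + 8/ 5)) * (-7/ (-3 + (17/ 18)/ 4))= -112/ 199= -0.56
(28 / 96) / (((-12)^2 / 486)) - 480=-30657 / 64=-479.02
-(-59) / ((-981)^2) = 0.00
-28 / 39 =-0.72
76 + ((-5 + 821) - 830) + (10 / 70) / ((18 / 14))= 559 / 9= 62.11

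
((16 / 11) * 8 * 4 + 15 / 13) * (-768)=-5238528 / 143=-36633.06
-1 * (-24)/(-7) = -24/7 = -3.43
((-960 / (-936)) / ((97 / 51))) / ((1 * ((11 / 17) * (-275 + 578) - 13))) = 0.00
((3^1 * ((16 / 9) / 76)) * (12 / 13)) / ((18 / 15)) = 40 / 741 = 0.05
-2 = -2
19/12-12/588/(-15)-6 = -4327/980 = -4.42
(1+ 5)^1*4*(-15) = -360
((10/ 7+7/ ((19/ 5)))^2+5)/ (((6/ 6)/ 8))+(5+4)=2380561/ 17689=134.58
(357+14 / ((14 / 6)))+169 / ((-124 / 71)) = 33013 / 124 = 266.23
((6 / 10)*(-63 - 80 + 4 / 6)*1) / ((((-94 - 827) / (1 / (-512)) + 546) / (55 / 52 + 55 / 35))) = -1769 / 3719560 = -0.00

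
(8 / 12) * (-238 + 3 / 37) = -17606 / 111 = -158.61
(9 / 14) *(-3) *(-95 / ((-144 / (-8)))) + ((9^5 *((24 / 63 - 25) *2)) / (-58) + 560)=41167429 / 812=50698.80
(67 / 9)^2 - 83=-27.58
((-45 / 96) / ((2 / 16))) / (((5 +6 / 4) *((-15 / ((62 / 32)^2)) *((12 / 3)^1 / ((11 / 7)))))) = 10571 / 186368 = 0.06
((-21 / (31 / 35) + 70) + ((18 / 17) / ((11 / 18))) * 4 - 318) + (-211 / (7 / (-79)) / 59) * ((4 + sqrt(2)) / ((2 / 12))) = 100014 * sqrt(2) / 413 + 1685200607 / 2394161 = 1046.35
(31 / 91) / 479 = 31 / 43589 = 0.00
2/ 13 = 0.15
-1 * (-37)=37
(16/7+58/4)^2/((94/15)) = 17625/392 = 44.96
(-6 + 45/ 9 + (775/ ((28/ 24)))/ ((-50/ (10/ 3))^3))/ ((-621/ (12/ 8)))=377/ 130410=0.00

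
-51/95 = -0.54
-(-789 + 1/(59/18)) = 46533/59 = 788.69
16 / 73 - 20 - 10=-2174 / 73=-29.78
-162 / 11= -14.73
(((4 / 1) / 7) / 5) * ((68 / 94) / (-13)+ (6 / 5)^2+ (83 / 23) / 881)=1718996892 / 10833106375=0.16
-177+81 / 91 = -16026 / 91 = -176.11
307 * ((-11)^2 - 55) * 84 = 1702008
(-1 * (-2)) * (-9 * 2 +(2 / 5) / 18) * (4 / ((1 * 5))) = -6472 / 225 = -28.76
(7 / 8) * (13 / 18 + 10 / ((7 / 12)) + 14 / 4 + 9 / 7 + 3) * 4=89.78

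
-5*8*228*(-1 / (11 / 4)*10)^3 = 583680000 / 1331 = 438527.42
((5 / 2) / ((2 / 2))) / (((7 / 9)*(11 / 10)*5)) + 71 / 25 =6592 / 1925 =3.42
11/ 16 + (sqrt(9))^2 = 155/ 16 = 9.69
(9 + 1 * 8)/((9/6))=34/3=11.33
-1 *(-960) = 960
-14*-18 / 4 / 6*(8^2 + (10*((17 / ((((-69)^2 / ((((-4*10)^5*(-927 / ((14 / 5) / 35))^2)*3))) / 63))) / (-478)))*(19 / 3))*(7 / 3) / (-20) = -952042005810049560952 / 632155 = -1506026221116734.92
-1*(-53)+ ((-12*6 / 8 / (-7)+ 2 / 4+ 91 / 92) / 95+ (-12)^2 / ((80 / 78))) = 11833999 / 61180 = 193.43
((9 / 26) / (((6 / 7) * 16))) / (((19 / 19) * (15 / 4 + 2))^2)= 21 / 27508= 0.00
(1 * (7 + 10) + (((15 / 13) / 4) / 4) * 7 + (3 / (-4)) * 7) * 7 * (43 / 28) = 109607 / 832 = 131.74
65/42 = 1.55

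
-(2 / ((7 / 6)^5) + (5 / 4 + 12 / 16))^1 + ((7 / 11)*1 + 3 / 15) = -1931008 / 924385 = -2.09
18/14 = 9/7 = 1.29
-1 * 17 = -17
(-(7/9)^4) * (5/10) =-2401/13122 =-0.18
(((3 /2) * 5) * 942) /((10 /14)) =9891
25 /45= 5 /9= 0.56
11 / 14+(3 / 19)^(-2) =5153 / 126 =40.90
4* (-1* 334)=-1336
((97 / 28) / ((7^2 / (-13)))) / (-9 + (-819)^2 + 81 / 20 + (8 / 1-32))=-6305 / 4601221863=-0.00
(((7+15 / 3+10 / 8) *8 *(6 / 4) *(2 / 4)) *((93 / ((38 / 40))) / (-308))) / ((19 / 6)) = -221805 / 27797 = -7.98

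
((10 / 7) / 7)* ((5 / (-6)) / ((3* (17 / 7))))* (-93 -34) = 3175 / 1071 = 2.96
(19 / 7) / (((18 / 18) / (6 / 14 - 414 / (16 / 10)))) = -137427 / 196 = -701.16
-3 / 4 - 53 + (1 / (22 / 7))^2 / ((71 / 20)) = -1846085 / 34364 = -53.72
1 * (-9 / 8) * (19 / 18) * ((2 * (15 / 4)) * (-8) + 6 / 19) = 567 / 8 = 70.88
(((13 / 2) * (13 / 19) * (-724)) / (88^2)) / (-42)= 30589 / 3089856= 0.01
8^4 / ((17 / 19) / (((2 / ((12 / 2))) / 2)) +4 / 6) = 29184 / 43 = 678.70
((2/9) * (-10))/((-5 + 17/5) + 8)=-25/72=-0.35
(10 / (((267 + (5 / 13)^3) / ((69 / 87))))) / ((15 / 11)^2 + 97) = 30571255 / 101766691076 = 0.00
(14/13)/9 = 14/117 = 0.12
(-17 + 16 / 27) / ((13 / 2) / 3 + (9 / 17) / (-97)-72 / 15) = 7305070 / 1174869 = 6.22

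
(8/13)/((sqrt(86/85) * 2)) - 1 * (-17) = 2 * sqrt(7310)/559 + 17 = 17.31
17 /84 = 0.20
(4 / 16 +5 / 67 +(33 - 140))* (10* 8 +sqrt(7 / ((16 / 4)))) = -571780 / 67 - 28589* sqrt(7) / 536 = -8675.15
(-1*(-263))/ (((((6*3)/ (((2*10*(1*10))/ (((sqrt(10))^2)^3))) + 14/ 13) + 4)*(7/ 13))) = 44447/ 8652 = 5.14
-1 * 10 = -10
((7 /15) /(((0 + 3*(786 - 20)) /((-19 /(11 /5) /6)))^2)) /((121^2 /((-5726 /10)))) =-7234801 /1010368772824752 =-0.00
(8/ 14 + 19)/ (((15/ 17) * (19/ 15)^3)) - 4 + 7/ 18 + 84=78907261/ 864234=91.30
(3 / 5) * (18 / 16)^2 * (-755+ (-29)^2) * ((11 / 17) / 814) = 10449 / 201280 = 0.05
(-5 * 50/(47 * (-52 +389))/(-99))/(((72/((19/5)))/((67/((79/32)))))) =254600/1114891371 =0.00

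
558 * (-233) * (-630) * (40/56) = 58506300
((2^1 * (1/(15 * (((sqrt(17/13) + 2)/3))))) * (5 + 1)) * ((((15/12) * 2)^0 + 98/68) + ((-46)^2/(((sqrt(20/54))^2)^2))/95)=2076191364/7065625 - 79853514 * sqrt(221)/7065625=125.83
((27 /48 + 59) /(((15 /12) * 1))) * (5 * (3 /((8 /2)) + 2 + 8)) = 40979 /16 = 2561.19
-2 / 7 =-0.29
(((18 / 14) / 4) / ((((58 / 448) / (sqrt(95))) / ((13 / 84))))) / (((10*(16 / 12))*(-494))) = -9*sqrt(95) / 154280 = -0.00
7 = 7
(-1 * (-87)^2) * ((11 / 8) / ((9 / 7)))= -64757 / 8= -8094.62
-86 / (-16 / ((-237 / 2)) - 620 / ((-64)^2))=20871168 / 3967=5261.20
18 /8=9 /4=2.25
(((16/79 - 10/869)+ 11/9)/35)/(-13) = -0.00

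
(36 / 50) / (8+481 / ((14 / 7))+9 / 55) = 396 / 136765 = 0.00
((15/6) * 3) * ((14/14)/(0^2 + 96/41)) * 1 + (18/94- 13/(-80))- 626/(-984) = 7757257/1849920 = 4.19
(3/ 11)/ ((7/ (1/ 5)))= 3/ 385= 0.01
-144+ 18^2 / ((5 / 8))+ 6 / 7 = 375.26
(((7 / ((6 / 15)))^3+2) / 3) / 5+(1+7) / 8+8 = 14657 / 40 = 366.42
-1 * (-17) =17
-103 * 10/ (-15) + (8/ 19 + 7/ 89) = 350881/ 5073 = 69.17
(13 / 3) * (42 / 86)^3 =40131 / 79507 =0.50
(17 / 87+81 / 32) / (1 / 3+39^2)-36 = -152466521 / 4235392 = -36.00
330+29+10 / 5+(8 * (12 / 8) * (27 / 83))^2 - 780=-2781515 / 6889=-403.76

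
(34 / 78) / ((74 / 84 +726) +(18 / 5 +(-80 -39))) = 1190 / 1669343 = 0.00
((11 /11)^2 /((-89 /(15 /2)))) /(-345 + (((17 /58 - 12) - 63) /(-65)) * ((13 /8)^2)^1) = 139200 /564871519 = 0.00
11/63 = 0.17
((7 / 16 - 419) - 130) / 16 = -8777 / 256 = -34.29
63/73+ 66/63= 2929/1533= 1.91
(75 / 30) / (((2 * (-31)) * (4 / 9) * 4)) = -45 / 1984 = -0.02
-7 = -7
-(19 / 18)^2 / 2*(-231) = 27797 / 216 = 128.69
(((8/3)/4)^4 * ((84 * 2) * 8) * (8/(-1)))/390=-28672/5265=-5.45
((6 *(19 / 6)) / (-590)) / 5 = -19 / 2950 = -0.01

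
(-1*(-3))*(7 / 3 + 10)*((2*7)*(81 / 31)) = 41958 / 31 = 1353.48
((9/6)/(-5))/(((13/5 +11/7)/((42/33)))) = -147/1606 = -0.09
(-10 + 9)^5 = -1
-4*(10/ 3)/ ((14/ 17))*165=-18700/ 7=-2671.43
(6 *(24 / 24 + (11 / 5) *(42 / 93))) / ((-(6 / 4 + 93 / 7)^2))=-0.05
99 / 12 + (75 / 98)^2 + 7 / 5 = 245759 / 24010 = 10.24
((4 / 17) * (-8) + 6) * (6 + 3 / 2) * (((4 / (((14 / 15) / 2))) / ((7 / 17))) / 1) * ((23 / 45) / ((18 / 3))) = 1150 / 21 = 54.76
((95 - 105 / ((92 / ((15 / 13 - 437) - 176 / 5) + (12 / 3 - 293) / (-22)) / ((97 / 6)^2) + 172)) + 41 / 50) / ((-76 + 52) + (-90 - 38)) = -7209666423651 / 11510058058600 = -0.63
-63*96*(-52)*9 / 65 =217728 / 5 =43545.60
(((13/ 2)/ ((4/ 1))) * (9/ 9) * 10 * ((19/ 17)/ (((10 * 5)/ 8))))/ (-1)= -247/ 85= -2.91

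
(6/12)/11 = 0.05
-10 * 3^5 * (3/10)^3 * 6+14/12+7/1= -28912/75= -385.49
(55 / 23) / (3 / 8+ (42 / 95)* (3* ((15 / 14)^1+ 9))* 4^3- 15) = 41800 / 14688099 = 0.00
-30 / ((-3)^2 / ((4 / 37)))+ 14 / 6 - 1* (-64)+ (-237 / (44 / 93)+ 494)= 96119 / 1628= 59.04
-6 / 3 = -2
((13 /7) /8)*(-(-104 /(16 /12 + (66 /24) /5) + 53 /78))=480731 /37968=12.66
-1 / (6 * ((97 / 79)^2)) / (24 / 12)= -6241 / 112908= -0.06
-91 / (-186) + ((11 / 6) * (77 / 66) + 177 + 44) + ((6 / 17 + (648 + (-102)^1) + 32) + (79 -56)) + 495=25042681 / 18972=1319.98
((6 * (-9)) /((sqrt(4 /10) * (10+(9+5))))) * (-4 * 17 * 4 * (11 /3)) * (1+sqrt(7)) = 1122 * sqrt(10)+1122 * sqrt(70) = 12935.40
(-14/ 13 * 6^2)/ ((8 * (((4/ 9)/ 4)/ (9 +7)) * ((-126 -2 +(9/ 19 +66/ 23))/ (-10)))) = -7928928/ 141635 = -55.98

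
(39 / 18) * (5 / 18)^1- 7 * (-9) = 6869 / 108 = 63.60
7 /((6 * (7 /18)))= 3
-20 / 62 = -10 / 31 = -0.32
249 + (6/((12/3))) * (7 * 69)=1947/2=973.50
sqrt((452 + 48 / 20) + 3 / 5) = sqrt(455) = 21.33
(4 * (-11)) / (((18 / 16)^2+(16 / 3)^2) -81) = 25344 / 29543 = 0.86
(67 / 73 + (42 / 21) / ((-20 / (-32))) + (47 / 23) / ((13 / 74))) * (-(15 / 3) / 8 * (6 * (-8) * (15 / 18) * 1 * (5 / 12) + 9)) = 1718867 / 22776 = 75.47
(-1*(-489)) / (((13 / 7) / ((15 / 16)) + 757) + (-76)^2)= 51345 / 686173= 0.07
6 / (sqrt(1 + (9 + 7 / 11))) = 2*sqrt(143) / 13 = 1.84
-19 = -19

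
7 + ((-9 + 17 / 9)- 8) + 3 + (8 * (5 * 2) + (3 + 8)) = 85.89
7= 7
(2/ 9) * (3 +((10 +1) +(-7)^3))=-658/ 9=-73.11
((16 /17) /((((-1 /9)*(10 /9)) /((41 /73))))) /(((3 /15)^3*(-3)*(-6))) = -36900 /1241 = -29.73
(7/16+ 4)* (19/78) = 1349/1248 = 1.08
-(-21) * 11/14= 33/2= 16.50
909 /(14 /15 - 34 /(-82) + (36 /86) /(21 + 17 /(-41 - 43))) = 41995268235 /63205189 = 664.43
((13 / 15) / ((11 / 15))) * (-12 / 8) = -39 / 22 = -1.77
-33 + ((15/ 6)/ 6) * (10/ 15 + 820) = 5561/ 18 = 308.94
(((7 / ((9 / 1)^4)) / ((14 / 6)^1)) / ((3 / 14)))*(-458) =-6412 / 6561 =-0.98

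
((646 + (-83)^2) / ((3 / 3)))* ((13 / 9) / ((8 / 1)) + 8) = 4438115 / 72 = 61640.49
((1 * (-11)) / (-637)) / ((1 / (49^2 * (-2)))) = -1078 / 13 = -82.92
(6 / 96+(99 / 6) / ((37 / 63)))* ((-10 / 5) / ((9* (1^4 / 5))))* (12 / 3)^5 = -10668160 / 333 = -32036.52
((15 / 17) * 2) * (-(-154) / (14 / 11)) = 3630 / 17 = 213.53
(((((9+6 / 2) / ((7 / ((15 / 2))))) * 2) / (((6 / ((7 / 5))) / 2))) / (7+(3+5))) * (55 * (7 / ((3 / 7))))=718.67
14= 14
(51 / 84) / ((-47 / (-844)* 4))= 3587 / 1316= 2.73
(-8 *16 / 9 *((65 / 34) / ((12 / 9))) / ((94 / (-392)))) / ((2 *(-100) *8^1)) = -0.05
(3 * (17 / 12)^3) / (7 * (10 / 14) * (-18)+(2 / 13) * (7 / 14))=-63869 / 673344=-0.09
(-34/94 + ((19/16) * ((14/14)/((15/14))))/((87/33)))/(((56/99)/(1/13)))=316833/39690560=0.01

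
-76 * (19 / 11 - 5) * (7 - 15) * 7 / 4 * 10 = -34821.82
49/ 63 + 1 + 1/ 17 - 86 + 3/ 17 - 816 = -137698/ 153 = -899.99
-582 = -582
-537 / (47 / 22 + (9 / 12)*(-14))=5907 / 92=64.21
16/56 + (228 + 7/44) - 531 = -93187/308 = -302.56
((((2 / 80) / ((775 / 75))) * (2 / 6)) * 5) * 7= 0.03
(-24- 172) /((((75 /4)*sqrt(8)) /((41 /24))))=-2009*sqrt(2) /450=-6.31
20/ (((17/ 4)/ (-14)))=-1120/ 17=-65.88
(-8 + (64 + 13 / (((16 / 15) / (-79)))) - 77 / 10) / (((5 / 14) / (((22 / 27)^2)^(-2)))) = -24742298637 / 4259200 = -5809.14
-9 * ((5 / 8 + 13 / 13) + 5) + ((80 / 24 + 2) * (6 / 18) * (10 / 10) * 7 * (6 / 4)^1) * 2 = -535 / 24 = -22.29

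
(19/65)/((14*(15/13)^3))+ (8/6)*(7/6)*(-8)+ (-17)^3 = -1163633039/236250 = -4925.43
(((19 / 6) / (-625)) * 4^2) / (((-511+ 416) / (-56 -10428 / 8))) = -10876 / 9375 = -1.16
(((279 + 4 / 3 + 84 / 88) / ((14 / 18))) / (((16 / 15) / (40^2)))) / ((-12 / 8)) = -27847500 / 77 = -361655.84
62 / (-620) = -1 / 10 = -0.10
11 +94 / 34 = 234 / 17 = 13.76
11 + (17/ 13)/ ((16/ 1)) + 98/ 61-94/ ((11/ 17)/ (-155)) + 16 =3146694687/ 139568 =22545.96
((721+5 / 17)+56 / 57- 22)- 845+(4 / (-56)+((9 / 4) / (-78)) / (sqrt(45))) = -1964287 / 13566- sqrt(5) / 520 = -144.80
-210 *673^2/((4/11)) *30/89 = -7846994925/89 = -88168482.30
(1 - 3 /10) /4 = 7 /40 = 0.18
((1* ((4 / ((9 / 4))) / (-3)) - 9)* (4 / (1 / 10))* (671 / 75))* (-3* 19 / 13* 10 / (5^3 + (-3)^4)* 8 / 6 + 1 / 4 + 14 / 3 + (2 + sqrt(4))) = -48213587114 / 1626885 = -29635.52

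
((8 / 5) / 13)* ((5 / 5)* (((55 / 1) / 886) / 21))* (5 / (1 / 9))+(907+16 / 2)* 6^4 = 47804768580 / 40313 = 1185840.02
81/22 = 3.68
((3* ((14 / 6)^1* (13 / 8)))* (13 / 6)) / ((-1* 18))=-1183 / 864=-1.37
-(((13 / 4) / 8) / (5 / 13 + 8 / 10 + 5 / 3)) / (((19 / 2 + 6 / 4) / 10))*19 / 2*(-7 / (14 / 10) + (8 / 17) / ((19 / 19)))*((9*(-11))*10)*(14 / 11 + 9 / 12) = -6751528875 / 604928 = -11160.88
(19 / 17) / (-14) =-19 / 238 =-0.08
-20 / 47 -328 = -15436 / 47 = -328.43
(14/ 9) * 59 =826/ 9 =91.78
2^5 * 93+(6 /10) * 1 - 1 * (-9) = 14928 /5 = 2985.60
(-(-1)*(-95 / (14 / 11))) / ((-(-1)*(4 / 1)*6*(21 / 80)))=-5225 / 441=-11.85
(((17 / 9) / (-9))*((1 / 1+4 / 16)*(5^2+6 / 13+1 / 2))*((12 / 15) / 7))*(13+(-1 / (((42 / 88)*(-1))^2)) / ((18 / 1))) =-21517325 / 2167074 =-9.93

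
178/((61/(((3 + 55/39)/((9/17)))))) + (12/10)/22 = 28690193/1177605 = 24.36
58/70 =29/35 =0.83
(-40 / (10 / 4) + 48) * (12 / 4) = 96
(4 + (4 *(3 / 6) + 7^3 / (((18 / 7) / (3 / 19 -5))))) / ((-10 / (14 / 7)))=127.98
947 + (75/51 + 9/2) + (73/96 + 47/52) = 20253533/21216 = 954.63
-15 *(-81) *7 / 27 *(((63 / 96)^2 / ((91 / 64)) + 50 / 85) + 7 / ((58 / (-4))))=13190625 / 102544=128.63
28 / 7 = 4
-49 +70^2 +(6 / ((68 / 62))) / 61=5030580 / 1037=4851.09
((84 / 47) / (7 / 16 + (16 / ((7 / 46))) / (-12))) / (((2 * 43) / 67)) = -945504 / 5652737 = -0.17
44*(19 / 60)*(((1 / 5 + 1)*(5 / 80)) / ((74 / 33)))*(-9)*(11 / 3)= -227601 / 14800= -15.38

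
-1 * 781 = -781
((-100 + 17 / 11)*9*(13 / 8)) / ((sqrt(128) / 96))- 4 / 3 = -380133*sqrt(2) / 44- 4 / 3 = -12219.27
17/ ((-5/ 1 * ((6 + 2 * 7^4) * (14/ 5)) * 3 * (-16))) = 17/ 3230976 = 0.00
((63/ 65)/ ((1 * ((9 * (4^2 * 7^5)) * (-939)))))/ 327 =-1/ 766723623120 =-0.00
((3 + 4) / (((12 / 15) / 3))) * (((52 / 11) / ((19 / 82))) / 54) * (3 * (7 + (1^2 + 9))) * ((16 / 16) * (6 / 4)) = 317135 / 418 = 758.70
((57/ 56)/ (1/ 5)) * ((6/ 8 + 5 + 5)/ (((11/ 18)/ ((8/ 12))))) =36765/ 616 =59.68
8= 8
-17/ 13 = -1.31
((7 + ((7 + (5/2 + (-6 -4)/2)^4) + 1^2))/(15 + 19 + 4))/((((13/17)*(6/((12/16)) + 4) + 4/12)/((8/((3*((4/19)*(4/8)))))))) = 2941/776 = 3.79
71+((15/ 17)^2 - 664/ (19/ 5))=-565344/ 5491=-102.96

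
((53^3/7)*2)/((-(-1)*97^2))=297754/65863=4.52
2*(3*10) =60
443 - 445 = -2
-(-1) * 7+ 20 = 27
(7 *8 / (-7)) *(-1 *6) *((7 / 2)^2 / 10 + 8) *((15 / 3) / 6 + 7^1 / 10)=16974 / 25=678.96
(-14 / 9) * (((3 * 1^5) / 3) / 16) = -7 / 72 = -0.10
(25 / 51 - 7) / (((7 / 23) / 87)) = -221444 / 119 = -1860.87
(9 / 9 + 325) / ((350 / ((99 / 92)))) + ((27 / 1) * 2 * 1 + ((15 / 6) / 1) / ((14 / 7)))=452831 / 8050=56.25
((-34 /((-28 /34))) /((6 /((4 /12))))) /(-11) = -289 /1386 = -0.21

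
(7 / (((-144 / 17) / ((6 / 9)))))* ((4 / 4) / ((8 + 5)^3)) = -119 / 474552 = -0.00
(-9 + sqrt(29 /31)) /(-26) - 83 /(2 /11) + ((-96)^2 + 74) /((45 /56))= 11104.70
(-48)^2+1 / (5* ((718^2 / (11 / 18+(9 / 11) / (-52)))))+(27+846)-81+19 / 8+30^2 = 10611357592591 / 2653917552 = 3998.38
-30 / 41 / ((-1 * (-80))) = -3 / 328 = -0.01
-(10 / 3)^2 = -100 / 9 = -11.11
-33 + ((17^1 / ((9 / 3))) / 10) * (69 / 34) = -637 / 20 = -31.85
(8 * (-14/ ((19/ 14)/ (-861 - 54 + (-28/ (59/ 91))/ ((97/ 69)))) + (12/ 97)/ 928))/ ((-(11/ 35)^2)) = -301485608562075/ 381558133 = -790143.32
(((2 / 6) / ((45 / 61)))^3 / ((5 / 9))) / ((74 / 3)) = 0.01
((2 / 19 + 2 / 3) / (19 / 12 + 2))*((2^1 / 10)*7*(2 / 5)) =2464 / 20425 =0.12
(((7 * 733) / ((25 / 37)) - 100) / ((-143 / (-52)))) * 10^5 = 2997552000 / 11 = 272504727.27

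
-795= -795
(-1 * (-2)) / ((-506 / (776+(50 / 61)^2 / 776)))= -560174849 / 182634122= -3.07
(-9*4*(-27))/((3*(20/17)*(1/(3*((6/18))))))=1377/5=275.40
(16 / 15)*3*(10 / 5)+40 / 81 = 2792 / 405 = 6.89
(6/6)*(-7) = -7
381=381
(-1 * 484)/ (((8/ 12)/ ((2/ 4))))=-363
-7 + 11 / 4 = -17 / 4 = -4.25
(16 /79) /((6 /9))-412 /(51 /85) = -162668 /237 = -686.36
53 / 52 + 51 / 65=469 / 260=1.80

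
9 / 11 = 0.82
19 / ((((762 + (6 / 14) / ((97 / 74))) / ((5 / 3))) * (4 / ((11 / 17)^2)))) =1561021 / 359021232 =0.00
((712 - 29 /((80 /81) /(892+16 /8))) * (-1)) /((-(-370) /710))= 72528133 /1480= 49005.50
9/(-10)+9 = 81/10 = 8.10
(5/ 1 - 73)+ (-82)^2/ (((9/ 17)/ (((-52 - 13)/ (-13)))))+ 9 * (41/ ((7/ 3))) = 4006459/ 63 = 63594.59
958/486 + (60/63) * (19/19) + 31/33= 3.86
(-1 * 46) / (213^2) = -46 / 45369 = -0.00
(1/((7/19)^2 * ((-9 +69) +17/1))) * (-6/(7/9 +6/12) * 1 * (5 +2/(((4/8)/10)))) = -1754460/86779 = -20.22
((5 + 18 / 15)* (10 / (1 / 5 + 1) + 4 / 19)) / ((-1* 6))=-15097 / 1710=-8.83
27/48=9/16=0.56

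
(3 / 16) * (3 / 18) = 0.03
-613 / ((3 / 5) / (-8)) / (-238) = -12260 / 357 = -34.34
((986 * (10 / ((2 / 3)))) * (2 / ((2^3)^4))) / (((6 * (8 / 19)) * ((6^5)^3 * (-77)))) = -46835 / 593170330621575168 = -0.00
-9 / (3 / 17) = -51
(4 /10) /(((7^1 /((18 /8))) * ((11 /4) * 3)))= 6 /385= 0.02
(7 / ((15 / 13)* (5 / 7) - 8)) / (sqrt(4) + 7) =-637 / 5877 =-0.11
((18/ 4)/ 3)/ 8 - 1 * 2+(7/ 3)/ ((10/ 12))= 79/ 80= 0.99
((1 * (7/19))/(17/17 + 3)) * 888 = 1554/19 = 81.79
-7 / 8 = -0.88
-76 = -76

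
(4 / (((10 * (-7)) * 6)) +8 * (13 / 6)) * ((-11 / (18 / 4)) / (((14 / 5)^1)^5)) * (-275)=3439046875 / 50824368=67.67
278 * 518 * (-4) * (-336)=193541376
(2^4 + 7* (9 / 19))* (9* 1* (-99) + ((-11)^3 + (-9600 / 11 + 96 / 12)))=-12461118 / 209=-59622.57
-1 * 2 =-2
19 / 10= 1.90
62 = 62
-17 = -17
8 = 8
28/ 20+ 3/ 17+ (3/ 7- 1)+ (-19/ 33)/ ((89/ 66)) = 30612/ 52955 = 0.58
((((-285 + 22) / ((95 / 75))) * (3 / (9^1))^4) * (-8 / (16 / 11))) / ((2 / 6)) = 14465 / 342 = 42.30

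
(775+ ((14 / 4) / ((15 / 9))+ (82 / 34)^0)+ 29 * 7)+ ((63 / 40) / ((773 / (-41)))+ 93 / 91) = 982.04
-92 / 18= -46 / 9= -5.11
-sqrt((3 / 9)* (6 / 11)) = -sqrt(22) / 11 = -0.43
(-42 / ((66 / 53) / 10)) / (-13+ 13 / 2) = 7420 / 143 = 51.89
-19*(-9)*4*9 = 6156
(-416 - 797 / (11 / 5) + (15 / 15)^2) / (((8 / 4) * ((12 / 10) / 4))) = -14250 / 11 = -1295.45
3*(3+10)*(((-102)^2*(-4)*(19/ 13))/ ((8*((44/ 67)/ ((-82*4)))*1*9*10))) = 1645502.95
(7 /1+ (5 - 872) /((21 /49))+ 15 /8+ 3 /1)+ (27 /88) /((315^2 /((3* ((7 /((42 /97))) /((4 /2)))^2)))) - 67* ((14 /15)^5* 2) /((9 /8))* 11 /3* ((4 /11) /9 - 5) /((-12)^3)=-691601098032250369 /343736038800000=-2012.01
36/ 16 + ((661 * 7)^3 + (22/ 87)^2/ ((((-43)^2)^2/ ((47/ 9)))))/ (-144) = -23070304890734541834587/ 33536468580624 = -687916941.38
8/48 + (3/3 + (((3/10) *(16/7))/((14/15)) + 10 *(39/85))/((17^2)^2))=487037555/417437958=1.17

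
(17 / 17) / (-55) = -1 / 55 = -0.02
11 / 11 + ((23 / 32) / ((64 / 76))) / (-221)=1.00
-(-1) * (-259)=-259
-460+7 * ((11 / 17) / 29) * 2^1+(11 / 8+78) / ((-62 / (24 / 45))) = -42215047 / 91698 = -460.37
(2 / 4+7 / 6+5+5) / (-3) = -35 / 9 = -3.89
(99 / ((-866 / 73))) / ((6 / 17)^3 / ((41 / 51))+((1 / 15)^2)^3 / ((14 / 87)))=-2275957215984375 / 14914942037893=-152.60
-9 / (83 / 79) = -711 / 83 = -8.57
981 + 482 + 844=2307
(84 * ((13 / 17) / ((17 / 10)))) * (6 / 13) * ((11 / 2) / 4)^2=38115 / 1156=32.97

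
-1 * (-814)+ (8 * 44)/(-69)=808.90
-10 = -10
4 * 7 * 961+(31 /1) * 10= 27218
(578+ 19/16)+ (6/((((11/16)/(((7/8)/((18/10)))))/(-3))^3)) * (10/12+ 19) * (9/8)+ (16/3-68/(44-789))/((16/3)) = -33201586273/47596560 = -697.56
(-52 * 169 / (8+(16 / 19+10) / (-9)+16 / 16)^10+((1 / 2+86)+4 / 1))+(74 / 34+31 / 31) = 56417116007268868614274359815723873 / 602254995736803615102636435917266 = 93.68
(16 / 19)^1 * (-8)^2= 1024 / 19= 53.89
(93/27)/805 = 31/7245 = 0.00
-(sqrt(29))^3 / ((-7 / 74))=2146*sqrt(29) / 7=1650.94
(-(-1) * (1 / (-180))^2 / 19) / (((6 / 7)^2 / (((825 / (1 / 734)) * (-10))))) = -989065 / 73872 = -13.39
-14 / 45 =-0.31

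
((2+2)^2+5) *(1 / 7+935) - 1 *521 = 19117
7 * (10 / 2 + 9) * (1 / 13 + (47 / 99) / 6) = 59045 / 3861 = 15.29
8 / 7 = 1.14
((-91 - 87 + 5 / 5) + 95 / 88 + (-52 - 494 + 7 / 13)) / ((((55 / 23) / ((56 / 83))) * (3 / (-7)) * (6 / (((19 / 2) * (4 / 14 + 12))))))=36184118719 / 3916770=9238.25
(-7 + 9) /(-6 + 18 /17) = -17 /42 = -0.40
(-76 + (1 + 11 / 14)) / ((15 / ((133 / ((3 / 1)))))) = -19741 / 90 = -219.34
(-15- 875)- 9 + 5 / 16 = -14379 / 16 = -898.69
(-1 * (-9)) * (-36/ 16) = -81/ 4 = -20.25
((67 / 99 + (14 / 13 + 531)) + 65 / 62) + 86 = 49456487 / 79794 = 619.80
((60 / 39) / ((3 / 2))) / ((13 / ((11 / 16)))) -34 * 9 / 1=-310229 / 1014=-305.95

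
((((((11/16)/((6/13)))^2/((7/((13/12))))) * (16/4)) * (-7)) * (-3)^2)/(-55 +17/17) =1.60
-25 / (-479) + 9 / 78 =2087 / 12454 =0.17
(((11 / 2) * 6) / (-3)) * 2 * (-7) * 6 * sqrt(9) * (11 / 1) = 30492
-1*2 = -2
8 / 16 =1 / 2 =0.50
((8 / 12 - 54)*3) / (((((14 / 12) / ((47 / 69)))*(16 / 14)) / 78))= -146640 / 23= -6375.65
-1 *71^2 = -5041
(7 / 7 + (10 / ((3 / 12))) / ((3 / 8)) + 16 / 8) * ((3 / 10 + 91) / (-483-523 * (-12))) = 300377 / 173790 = 1.73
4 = 4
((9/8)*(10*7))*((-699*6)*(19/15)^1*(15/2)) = -12550545/4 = -3137636.25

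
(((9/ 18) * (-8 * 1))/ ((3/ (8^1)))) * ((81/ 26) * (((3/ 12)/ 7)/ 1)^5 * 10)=-0.00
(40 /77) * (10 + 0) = 400 /77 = 5.19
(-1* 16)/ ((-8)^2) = -1/ 4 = -0.25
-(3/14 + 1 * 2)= -31/14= -2.21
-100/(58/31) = -1550/29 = -53.45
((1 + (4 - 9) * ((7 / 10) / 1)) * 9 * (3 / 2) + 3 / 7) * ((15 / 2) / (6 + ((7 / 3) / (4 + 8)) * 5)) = -125955 / 3514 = -35.84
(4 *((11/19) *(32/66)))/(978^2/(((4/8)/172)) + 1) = 64/18754738329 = 0.00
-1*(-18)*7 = 126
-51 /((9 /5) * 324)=-85 /972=-0.09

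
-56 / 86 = -28 / 43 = -0.65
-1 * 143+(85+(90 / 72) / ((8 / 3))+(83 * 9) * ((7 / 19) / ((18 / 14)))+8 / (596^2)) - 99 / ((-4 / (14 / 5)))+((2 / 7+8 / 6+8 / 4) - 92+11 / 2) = 142.94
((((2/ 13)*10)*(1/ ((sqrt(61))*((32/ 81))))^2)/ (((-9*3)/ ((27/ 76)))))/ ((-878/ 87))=2854035/ 13546317824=0.00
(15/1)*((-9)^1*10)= -1350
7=7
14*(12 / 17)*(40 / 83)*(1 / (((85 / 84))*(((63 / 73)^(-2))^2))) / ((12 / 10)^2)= 1235032142400 / 681188606867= 1.81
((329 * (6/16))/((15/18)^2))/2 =88.83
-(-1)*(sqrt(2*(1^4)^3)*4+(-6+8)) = 2+4*sqrt(2) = 7.66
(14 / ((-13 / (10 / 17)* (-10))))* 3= 42 / 221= 0.19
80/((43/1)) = 80/43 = 1.86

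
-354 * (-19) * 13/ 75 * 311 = 362576.24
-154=-154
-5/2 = -2.50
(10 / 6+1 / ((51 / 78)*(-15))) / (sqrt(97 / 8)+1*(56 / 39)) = -2323776 / 10408165+404586*sqrt(194) / 10408165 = 0.32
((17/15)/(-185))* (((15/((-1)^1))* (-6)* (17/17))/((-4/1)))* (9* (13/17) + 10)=861/370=2.33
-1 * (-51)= 51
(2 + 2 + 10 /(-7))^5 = 1889568 /16807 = 112.43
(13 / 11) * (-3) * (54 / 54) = -39 / 11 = -3.55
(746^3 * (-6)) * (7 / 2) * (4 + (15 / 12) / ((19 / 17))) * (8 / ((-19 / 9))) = 61046094351312 / 361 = 169102754435.77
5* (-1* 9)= -45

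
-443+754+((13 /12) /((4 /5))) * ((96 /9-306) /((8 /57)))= -487393 /192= -2538.51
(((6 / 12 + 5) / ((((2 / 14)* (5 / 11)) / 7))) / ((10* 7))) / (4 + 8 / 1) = 847 / 1200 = 0.71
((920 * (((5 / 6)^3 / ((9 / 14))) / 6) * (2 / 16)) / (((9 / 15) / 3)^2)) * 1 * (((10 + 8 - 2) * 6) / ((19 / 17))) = 171062500 / 4617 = 37050.57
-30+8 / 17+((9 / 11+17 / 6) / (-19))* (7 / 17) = -631195 / 21318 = -29.61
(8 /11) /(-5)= -8 /55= -0.15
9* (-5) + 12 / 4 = -42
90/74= 45/37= 1.22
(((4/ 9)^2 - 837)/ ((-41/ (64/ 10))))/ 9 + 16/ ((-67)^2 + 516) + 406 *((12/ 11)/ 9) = 9533499176/ 149594445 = 63.73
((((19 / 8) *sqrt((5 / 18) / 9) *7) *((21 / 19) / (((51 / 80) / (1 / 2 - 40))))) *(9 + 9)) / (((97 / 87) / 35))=-58935975 *sqrt(10) / 1649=-113021.17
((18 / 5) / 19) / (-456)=-3 / 7220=-0.00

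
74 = 74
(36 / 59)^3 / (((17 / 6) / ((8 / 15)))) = 746496 / 17457215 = 0.04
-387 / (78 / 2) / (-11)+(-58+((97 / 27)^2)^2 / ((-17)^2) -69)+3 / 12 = -11005281782533 / 87851448828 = -125.27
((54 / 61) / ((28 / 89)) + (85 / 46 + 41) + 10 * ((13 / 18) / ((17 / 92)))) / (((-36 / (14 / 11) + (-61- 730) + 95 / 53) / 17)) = -1.76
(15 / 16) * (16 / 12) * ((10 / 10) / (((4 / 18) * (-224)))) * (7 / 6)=-15 / 512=-0.03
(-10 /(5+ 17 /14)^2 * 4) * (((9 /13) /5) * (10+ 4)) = -21952 /10933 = -2.01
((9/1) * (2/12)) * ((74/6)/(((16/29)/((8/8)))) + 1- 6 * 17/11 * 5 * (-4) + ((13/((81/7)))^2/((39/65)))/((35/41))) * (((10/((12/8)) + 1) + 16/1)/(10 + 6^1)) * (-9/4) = -51964427069/49268736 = -1054.71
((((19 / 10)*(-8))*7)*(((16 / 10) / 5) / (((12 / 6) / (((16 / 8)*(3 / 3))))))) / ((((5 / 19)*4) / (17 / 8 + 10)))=-245119 / 625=-392.19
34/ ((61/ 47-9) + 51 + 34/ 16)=12784/ 17079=0.75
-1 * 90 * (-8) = 720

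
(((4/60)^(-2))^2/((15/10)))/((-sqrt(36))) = -5625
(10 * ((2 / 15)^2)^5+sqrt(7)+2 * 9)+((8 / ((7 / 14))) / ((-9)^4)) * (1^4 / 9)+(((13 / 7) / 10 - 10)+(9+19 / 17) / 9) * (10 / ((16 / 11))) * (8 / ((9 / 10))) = -7041400161865663 / 13724279296875+sqrt(7) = -510.42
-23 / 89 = -0.26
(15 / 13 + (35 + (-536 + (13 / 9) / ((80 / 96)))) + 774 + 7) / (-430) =-55163 / 83850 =-0.66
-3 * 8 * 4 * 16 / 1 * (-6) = 9216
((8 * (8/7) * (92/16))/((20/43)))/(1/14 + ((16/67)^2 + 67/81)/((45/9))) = 2876874408/6319031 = 455.27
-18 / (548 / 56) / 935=-252 / 128095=-0.00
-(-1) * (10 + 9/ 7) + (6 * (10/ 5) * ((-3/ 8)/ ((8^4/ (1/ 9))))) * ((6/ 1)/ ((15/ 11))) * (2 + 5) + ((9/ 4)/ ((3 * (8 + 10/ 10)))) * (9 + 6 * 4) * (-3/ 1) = 434661/ 143360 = 3.03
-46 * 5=-230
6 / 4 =3 / 2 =1.50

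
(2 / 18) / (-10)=-1 / 90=-0.01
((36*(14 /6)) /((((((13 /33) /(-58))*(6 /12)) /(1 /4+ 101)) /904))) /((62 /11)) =-161874100080 /403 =-401672704.91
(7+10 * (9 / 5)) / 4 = 25 / 4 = 6.25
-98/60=-49/30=-1.63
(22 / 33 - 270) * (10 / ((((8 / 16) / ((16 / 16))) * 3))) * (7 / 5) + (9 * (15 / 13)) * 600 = 434888 / 117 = 3716.99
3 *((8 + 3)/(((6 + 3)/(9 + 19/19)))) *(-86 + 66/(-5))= -10912/3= -3637.33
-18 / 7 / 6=-3 / 7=-0.43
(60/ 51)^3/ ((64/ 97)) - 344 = -1677947/ 4913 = -341.53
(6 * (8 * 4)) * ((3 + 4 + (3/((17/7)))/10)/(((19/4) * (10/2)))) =465024/8075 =57.59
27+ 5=32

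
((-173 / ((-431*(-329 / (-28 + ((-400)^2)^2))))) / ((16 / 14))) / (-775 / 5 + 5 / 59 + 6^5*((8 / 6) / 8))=-65324799928551 / 2727564536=-23949.86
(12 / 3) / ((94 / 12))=24 / 47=0.51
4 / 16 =0.25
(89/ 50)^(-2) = 2500/ 7921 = 0.32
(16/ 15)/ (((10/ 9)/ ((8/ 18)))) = 32/ 75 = 0.43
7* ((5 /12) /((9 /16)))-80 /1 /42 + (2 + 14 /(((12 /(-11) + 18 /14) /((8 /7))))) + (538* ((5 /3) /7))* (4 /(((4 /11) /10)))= 13398106 /945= 14177.89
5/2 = 2.50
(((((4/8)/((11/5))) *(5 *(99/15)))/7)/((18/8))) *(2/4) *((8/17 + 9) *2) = 230/51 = 4.51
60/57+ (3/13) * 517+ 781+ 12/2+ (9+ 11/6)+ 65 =1457093/1482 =983.19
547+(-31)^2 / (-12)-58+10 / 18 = 409.47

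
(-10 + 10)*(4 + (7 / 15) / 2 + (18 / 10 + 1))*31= 0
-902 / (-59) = 902 / 59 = 15.29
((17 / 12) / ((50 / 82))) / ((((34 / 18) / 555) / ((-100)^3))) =-682650000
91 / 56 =13 / 8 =1.62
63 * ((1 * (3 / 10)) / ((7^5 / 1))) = 27 / 24010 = 0.00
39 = 39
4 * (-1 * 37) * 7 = -1036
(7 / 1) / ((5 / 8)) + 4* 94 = 387.20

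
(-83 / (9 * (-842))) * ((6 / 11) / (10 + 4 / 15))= 415 / 713174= 0.00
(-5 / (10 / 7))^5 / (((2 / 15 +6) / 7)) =-1764735 / 2944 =-599.43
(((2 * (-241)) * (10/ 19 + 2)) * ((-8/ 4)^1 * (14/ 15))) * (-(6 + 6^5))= -1680413952/ 95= -17688567.92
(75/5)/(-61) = -15/61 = -0.25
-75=-75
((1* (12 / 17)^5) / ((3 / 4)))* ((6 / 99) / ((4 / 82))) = 4534272 / 15618427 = 0.29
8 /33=0.24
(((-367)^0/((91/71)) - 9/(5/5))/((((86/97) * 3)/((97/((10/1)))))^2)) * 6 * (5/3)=-16554975547/15143310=-1093.22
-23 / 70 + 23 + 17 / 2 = 1091 / 35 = 31.17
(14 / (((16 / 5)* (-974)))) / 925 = -7 / 1441520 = -0.00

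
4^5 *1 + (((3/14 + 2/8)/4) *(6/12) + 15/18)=688727/672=1024.89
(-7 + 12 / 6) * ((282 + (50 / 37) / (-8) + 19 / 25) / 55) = -1045587 / 40700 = -25.69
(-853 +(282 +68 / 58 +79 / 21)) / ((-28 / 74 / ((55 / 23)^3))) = 1061069706125 / 51867921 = 20457.15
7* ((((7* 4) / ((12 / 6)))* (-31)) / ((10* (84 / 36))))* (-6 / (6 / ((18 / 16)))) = 5859 / 40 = 146.48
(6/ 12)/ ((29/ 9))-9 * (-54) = 28197/ 58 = 486.16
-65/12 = -5.42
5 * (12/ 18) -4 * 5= -50/ 3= -16.67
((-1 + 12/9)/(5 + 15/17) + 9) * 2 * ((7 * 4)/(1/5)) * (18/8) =57057/10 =5705.70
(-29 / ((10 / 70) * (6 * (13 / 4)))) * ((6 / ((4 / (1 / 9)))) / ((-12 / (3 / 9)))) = 0.05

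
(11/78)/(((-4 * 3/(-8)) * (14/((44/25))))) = 242/20475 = 0.01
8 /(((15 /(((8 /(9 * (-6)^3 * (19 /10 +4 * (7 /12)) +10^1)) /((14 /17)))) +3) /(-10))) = 2720 /431427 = 0.01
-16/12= -4/3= -1.33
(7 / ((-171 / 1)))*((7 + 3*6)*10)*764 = -1337000 / 171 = -7818.71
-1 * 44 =-44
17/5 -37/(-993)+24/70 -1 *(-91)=3294083/34755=94.78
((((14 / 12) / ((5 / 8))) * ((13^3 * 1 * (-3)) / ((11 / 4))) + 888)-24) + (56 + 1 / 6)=-1172729 / 330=-3553.72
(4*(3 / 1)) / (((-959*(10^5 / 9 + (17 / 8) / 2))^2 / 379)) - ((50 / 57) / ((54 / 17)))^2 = -425341829134826876228737 / 5577472968931782349599609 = -0.08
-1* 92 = -92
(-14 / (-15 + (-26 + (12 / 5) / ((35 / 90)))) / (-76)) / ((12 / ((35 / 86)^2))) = -300125 / 4111170144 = -0.00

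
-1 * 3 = -3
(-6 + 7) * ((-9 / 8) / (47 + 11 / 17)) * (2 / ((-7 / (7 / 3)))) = 0.02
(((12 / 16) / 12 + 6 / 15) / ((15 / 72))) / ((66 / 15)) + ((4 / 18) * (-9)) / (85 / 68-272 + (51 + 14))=93113 / 181060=0.51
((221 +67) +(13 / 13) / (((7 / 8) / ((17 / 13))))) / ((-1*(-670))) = 13172 / 30485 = 0.43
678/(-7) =-678/7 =-96.86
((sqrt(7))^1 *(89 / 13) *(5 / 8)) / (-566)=-445 *sqrt(7) / 58864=-0.02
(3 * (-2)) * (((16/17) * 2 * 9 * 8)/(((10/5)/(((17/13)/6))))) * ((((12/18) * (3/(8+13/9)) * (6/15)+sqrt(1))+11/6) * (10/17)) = -152.11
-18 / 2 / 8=-9 / 8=-1.12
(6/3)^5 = 32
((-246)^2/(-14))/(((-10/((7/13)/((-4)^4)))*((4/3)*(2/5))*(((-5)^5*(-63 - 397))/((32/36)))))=5043/4784000000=0.00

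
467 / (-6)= -467 / 6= -77.83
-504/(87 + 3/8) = -1344/233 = -5.77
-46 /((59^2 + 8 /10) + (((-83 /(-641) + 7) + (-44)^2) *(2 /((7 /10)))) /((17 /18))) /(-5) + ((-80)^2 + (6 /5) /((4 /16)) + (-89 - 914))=96420092456369 /17849619555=5401.80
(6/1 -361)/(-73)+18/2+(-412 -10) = -408.14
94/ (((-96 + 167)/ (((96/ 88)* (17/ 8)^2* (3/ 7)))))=122247/ 43736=2.80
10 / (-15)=-0.67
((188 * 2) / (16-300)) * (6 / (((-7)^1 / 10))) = 5640 / 497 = 11.35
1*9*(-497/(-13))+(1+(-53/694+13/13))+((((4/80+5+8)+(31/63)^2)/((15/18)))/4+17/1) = 366.99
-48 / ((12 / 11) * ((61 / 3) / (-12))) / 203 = 0.13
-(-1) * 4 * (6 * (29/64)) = 87/8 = 10.88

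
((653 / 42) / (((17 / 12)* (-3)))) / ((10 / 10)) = -1306 / 357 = -3.66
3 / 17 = 0.18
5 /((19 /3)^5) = 1215 /2476099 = 0.00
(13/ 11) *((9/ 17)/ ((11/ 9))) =1053/ 2057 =0.51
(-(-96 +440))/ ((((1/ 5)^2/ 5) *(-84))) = 10750/ 21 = 511.90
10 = 10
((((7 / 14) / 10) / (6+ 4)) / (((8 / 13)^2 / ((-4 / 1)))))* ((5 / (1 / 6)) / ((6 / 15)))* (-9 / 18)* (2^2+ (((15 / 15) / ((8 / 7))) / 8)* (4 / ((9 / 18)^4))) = 5577 / 256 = 21.79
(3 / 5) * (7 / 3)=7 / 5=1.40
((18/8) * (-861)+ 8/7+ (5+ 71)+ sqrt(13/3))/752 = -52083/21056+ sqrt(39)/2256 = -2.47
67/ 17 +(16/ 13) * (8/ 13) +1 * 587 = 1699950/ 2873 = 591.70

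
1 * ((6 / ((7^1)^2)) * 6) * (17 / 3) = 204 / 49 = 4.16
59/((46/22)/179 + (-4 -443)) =-0.13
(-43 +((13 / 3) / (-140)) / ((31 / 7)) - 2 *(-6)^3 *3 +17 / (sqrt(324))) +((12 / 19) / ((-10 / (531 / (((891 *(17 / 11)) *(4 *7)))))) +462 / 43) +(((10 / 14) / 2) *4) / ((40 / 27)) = 24522069157 / 19375155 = 1265.65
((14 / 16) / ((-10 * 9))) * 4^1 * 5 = -7 / 36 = -0.19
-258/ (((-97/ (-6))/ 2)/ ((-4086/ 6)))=2108376/ 97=21735.84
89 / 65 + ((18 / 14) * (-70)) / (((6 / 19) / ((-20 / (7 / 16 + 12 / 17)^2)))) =27419680169 / 6286865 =4361.42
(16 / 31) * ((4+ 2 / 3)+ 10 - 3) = 560 / 93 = 6.02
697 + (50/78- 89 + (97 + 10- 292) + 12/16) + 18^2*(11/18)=97093/156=622.39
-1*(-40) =40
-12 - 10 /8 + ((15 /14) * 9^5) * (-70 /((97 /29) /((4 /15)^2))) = -94166.98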